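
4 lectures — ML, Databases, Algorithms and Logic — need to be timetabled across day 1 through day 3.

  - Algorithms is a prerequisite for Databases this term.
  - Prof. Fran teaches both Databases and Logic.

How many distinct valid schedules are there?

Splitting on ML: it can be day 1 (6), day 2 (6), day 3 (6). Listing each branch's schedules as (Databases, Algorithms, Logic) by day number:
ML=day 1: (2,1,1) (2,1,3) (3,1,1) (3,1,2) (3,2,1) (3,2,2) — 6.
ML=day 2: (2,1,1) (2,1,3) (3,1,1) (3,1,2) (3,2,1) (3,2,2) — 6.
ML=day 3: (2,1,1) (2,1,3) (3,1,1) (3,1,2) (3,2,1) (3,2,2) — 6.
Summing: 6 + 6 + 6 = 18.

18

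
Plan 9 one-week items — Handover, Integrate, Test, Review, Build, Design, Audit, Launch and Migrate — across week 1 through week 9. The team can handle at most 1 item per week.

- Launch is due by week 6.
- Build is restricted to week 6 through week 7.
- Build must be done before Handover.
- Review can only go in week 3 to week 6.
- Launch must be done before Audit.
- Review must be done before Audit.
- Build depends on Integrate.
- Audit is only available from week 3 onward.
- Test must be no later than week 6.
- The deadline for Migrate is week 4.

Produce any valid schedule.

Launch in week 2; Handover in week 8; Review in week 3; Build in week 6; Migrate in week 1; Integrate in week 5; Audit in week 7; Test in week 4; Design in week 9

Checking: Build(week 6) before Handover(week 8); Review(week 3) before Audit(week 7); Launch(week 2) before Audit(week 7); Integrate(week 5) before Build(week 6); Audit=week 7 in [week 3,week 9]; Migrate=week 1 in [week 1,week 4]; Test=week 4 in [week 1,week 6]; Launch=week 2 in [week 1,week 6]; Review=week 3 in [week 3,week 6]; Build=week 6 in [week 6,week 7]; max 1 per week (cap 1).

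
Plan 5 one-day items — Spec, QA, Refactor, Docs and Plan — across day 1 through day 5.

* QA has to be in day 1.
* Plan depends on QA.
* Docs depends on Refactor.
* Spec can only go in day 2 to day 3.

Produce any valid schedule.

Plan -> day 2; QA -> day 1; Docs -> day 2; Spec -> day 2; Refactor -> day 1

Checking: Refactor(day 1) before Docs(day 2); QA(day 1) before Plan(day 2); Spec=day 2 in [day 2,day 3]; QA=day 1 in [day 1,day 1].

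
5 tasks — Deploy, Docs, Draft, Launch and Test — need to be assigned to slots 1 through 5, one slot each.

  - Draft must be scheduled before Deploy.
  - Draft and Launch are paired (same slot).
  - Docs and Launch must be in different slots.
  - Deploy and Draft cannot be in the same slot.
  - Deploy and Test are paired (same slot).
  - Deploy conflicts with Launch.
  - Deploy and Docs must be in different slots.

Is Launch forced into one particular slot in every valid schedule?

No

Launch can be 1 (e.g. Test -> 2; Deploy -> 2; Docs -> 3; Launch -> 1; Draft -> 1) or 2 (e.g. Draft in 2; Launch in 2; Docs in 1; Deploy in 3; Test in 3).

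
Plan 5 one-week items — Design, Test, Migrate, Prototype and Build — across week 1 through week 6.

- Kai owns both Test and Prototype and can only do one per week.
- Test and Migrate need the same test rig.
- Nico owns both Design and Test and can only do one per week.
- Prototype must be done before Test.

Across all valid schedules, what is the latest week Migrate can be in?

Migrate at week 6 is achievable: Prototype in week 1, Test in week 2, Build in week 1, Design in week 1, Migrate in week 6.

week 6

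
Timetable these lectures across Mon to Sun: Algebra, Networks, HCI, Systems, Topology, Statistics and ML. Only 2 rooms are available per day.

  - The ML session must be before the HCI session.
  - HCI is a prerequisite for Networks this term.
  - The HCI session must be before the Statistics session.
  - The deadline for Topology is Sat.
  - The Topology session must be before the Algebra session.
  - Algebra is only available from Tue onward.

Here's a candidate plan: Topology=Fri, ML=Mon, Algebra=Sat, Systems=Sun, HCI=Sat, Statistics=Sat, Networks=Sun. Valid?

The deadline for Topology is Sat — holds.
Only 2 rooms are available per day — violated.
The ML session must be before the HCI session — holds.
HCI is a prerequisite for Networks this term — holds.
The HCI session must be before the Statistics session — violated.
Algebra is only available from Tue onward — holds.
The Topology session must be before the Algebra session — holds.

No — it violates: Only 2 rooms are available per day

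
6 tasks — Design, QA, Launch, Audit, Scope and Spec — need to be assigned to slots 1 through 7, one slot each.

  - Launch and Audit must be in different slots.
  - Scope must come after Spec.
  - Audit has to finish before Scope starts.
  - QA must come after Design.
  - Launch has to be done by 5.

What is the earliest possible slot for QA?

Precedence pushes QA to at least 2.
QA at 2 is achievable: Spec -> 1, QA -> 2, Audit -> 2, Launch -> 1, Design -> 1, Scope -> 3.

2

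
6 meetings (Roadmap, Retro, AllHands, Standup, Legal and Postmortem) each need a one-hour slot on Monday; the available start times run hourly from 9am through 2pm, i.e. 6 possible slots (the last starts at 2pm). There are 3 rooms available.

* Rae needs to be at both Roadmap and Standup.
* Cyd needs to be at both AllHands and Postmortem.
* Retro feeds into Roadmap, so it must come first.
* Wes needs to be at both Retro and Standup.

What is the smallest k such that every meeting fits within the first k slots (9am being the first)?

The precedence chain requires at least 2 distinct slots.
With at most 3 per slot and 6 meetings, at least 2 slots are needed.
Could 2 slots be enough, i.e. nothing placed later than 10am? No: Roadmap must come after Retro (at 9am or later) → {10am}; Retro must come before Roadmap (at 10am or earlier) → {9am}; Standup can't share with Retro (9am) → {10am}; Standup can't share with Roadmap (10am) → nothing is left.
So 2 slots is not enough.
3 works (last occupied slot: 11am): for example AllHands in 9am; Roadmap in 10am; Standup in 11am; Postmortem in 10am; Legal in 9am; Retro in 9am.

3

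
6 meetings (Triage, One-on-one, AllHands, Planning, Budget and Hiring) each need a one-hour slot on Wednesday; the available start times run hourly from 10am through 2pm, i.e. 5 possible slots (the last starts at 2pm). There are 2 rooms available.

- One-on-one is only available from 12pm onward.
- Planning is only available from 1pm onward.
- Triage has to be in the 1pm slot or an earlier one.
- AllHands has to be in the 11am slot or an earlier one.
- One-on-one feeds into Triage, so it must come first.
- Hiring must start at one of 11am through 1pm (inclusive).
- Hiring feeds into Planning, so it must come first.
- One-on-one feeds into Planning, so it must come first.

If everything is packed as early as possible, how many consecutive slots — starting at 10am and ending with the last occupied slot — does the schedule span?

4 slots

The precedence chain requires at least 2 distinct slots.
With at most 2 per slot and 6 meetings, at least 3 slots are needed.
Planning can't be placed before 1pm — that is slot 4 counting from 10am — so the schedule must run through at least 4 slots.
4 works (last occupied slot: 1pm): for example Planning in 1pm; AllHands in 10am; Triage in 1pm; One-on-one in 12pm; Budget in 10am; Hiring in 11am.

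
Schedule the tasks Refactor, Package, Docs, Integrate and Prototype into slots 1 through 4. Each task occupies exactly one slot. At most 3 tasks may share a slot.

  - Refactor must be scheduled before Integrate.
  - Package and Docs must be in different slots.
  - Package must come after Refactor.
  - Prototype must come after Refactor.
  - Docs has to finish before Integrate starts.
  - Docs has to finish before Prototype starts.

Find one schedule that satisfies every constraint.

Integrate in 2; Prototype in 2; Docs in 1; Package in 2; Refactor in 1

Checking: Refactor(1) before Package(2); Docs(1) before Prototype(2); Docs(1) before Integrate(2); Refactor(1) before Prototype(2); Refactor(1) before Integrate(2); Package(2) != Docs(1); max 3 per slot (cap 3).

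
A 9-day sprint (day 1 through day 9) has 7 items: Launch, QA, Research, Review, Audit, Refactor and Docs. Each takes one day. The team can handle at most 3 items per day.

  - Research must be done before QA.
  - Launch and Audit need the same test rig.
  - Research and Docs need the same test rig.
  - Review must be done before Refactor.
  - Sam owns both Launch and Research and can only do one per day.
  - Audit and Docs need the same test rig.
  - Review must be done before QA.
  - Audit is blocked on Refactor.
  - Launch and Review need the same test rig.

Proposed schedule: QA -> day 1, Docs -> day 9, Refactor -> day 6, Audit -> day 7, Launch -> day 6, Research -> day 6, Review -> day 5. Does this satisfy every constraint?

Sam owns both Launch and Research and can only do one per day — violated.
Research and Docs need the same test rig — holds.
Audit and Docs need the same test rig — holds.
Review must be done before Refactor — holds.
The team can handle at most 3 items per day — holds.
Launch and Review need the same test rig — holds.
Review must be done before QA — violated.
Audit is blocked on Refactor — holds.
Launch and Audit need the same test rig — holds.
Research must be done before QA — violated.

No. Research must be done before QA is not satisfied.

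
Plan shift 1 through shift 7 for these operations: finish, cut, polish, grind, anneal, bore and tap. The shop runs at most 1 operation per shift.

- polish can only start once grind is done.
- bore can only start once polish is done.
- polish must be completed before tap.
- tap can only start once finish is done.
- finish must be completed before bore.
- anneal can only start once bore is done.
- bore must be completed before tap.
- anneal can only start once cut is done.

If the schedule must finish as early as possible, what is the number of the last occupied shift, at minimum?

7

The precedence chain requires at least 4 distinct shifts.
With at most 1 per shift and 7 operations, at least 7 shifts are needed.
7 works (last occupied shift: shift 7): for example finish=shift 3, grind=shift 1, cut=shift 6, bore=shift 4, polish=shift 2, anneal=shift 7, tap=shift 5.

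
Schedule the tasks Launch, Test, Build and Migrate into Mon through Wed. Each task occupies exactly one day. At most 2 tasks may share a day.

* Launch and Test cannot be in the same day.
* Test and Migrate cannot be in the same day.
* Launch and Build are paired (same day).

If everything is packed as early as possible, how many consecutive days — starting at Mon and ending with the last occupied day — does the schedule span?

3 days

With at most 2 per day and 4 tasks, at least 2 days are needed.
Could 2 days be enough, i.e. nothing placed later than Tue? Test could only be at {Mon, Tue}; try each:
- suppose Test is at Mon; Launch can't share with Test (Mon) → {Tue}; Migrate can't share with Test (Mon) → {Tue}; Build can't use Tue, already full with Launch and Migrate (limit 2) → {Mon}; Launch must be in the same day as Build (in {Mon}) → nothing is left.
- suppose Test is at Tue; Launch can't share with Test (Tue) → {Mon}; Migrate can't share with Test (Tue) → {Mon}; Build can't use Mon, already full with Launch and Migrate (limit 2) → {Tue}; Launch must be in the same day as Build (in {Tue}) → nothing is left.
Every option fails, so 2 days is not enough.
3 works (last occupied day: Wed): for example Launch in Mon, Migrate in Wed, Build in Mon, Test in Tue.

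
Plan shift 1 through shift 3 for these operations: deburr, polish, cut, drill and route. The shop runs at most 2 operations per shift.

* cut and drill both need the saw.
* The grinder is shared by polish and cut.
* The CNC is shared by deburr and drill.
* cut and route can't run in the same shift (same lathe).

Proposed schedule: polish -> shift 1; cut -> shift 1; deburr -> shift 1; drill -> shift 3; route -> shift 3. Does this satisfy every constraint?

cut and drill both need the saw — holds.
The shop runs at most 2 operations per shift — violated.
The grinder is shared by polish and cut — violated.
The CNC is shared by deburr and drill — holds.
cut and route can't run in the same shift (same lathe) — holds.

No. The grinder is shared by polish and cut is not satisfied.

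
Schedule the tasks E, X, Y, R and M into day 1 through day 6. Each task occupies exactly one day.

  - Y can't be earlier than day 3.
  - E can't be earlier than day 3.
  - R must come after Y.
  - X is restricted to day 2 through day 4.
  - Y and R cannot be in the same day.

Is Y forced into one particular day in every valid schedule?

Y can be day 3 (e.g. M in day 1, E in day 3, R in day 4, X in day 2, Y in day 3) or day 4 (e.g. Y=day 4, E=day 3, X=day 2, R=day 5, M=day 1).

No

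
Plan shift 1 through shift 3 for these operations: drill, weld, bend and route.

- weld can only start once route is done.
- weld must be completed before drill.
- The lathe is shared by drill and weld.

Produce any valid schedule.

bend -> shift 1; drill -> shift 3; weld -> shift 2; route -> shift 1

Checking: weld(shift 2) before drill(shift 3); route(shift 1) before weld(shift 2); drill(shift 3) != weld(shift 2).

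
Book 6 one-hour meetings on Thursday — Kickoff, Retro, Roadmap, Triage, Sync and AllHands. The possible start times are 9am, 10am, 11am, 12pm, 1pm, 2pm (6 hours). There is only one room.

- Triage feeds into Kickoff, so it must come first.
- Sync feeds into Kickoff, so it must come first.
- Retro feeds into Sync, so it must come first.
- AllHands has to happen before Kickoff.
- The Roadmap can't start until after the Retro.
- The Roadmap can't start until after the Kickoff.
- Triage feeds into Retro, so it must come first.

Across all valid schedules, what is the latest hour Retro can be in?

11am

Precedence pushes Retro to at least 10am; downstream work caps Retro at 11am.
Retro at 11am is achievable: Roadmap -> 2pm; Retro -> 11am; Sync -> 12pm; AllHands -> 10am; Kickoff -> 1pm; Triage -> 9am.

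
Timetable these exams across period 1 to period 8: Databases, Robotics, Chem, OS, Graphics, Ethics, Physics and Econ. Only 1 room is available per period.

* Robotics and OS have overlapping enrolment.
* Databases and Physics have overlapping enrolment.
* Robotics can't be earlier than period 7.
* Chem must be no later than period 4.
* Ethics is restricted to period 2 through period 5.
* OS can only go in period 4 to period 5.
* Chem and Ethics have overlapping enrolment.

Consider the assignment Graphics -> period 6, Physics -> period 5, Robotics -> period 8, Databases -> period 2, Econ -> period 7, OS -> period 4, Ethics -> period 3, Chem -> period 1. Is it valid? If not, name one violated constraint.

Only 1 room is available per period — holds.
OS can only go in period 4 to period 5 — holds.
Robotics can't be earlier than period 7 — holds.
Chem and Ethics have overlapping enrolment — holds.
Ethics is restricted to period 2 through period 5 — holds.
Robotics and OS have overlapping enrolment — holds.
Chem must be no later than period 4 — holds.
Databases and Physics have overlapping enrolment — holds.

Valid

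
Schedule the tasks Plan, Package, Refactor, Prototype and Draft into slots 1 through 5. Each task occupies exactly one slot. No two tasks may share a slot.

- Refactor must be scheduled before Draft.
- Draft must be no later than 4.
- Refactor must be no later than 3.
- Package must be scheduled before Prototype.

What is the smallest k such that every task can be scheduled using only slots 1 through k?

The precedence chain requires at least 2 distinct slots.
With at most 1 per slot and 5 tasks, at least 5 slots are needed.
5 works (last occupied slot: 5): for example Plan -> 5; Draft -> 2; Package -> 3; Prototype -> 4; Refactor -> 1.

5 slots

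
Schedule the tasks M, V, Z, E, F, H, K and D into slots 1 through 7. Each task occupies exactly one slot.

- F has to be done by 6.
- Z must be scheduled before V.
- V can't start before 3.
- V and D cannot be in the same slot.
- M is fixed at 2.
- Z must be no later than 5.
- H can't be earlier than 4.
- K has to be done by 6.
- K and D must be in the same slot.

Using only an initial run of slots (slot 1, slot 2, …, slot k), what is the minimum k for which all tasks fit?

4 slots

The precedence chain requires at least 2 distinct slots.
H can't be placed before 4, so the schedule must run through at least slot 4.
4 works (last occupied slot: 4): for example H=4, V=3, K=1, E=1, F=1, D=1, M=2, Z=1.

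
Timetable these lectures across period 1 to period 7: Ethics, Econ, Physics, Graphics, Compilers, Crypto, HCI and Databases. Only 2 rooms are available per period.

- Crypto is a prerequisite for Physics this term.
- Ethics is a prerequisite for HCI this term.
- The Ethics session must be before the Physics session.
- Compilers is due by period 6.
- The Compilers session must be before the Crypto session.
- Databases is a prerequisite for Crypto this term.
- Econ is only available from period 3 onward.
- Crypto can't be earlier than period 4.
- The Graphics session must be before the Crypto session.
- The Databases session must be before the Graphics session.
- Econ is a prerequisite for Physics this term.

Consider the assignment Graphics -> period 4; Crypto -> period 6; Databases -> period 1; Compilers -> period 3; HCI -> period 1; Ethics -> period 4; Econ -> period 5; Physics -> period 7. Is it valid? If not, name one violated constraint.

Crypto is a prerequisite for Physics this term — holds.
The Ethics session must be before the Physics session — holds.
Econ is a prerequisite for Physics this term — holds.
The Databases session must be before the Graphics session — holds.
Ethics is a prerequisite for HCI this term — violated.
Databases is a prerequisite for Crypto this term — holds.
The Graphics session must be before the Crypto session — holds.
Only 2 rooms are available per period — holds.
Crypto can't be earlier than period 4 — holds.
Econ is only available from period 3 onward — holds.
The Compilers session must be before the Crypto session — holds.
Compilers is due by period 6 — holds.

No. Ethics is a prerequisite for HCI this term is not satisfied.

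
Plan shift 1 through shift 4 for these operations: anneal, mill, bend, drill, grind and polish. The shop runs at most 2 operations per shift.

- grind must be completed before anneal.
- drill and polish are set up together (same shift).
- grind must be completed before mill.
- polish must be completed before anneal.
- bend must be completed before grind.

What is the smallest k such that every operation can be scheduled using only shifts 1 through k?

4

The precedence chain requires at least 3 distinct shifts.
With at most 2 per shift and 6 operations, at least 3 shifts are needed.
Could 3 shifts be enough, i.e. nothing placed later than shift 3? First, anneal must come after polish (at shift 1 or later) → {shift 2, shift 3}; polish must come before anneal (at shift 3 or earlier) → {shift 1, shift 2}; mill must come after grind (at shift 1 or later) → {shift 2, shift 3}; grind must come before mill (at shift 3 or earlier) → {shift 1, shift 2}; grind must come after bend (at shift 1 or later) → {shift 2}; bend must come before grind (at shift 2 or earlier) → {shift 1}; drill must be in the same shift as polish (in {shift 1, shift 2}) → {shift 1, shift 2}. drill could then only be at {shift 1, shift 2}; try each:
- suppose drill is at shift 1; polish must be in the same shift as drill (in {shift 1}) → {shift 1}; that puts bend, drill and polish all in shift 1 — more than 2 per shift.
- suppose drill is at shift 2; polish must be in the same shift as drill (in {shift 2}) → {shift 2}; that puts drill, grind and polish all in shift 2 — more than 2 per shift.
Every option fails, so 3 shifts is not enough.
4 works (last occupied shift: shift 4): for example drill in shift 3, polish in shift 3, bend in shift 1, anneal in shift 4, mill in shift 4, grind in shift 2.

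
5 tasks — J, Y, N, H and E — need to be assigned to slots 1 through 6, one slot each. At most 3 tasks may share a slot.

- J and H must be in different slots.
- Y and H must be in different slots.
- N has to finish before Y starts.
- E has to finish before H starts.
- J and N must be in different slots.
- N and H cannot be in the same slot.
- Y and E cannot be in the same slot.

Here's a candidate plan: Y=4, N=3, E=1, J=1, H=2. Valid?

Yes, all constraints hold

N and H cannot be in the same slot — holds.
E has to finish before H starts — holds.
Y and H must be in different slots — holds.
Y and E cannot be in the same slot — holds.
At most 3 tasks may share a slot — holds.
J and H must be in different slots — holds.
N has to finish before Y starts — holds.
J and N must be in different slots — holds.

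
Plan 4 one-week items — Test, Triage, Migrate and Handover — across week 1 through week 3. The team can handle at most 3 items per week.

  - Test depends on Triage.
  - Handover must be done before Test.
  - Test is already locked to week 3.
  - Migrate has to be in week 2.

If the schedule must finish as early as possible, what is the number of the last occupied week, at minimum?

The precedence chain requires at least 2 distinct weeks.
With at most 3 per week and 4 work items, at least 2 weeks are needed.
Test can't be placed before week 3, so the schedule must run through at least week 3.
3 works (last occupied week: week 3): for example Triage in week 1, Test in week 3, Handover in week 1, Migrate in week 2.

3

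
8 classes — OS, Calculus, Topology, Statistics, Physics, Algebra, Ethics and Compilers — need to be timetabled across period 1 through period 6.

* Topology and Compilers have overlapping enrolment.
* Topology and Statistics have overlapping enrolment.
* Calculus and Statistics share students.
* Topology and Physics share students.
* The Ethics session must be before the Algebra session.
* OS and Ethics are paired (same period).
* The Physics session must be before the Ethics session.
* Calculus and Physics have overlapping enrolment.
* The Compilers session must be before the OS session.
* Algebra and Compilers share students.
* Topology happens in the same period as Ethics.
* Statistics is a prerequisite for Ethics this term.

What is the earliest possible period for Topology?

Topology must be in the same period as OS, which can't be before period 2, so Topology is at least period 2; Topology must be in the same period as Ethics, which can't be after period 5, so Topology is at most period 5.
Topology at period 2 is achievable: OS -> period 2; Physics -> period 1; Calculus -> period 2; Compilers -> period 1; Ethics -> period 2; Statistics -> period 1; Algebra -> period 3; Topology -> period 2.

period 2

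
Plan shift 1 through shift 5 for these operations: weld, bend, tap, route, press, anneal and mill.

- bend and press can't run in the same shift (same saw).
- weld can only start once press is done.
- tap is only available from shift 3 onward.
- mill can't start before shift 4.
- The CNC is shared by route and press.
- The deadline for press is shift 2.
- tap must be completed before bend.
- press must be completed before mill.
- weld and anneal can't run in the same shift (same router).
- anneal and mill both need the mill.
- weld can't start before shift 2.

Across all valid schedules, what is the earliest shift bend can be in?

Precedence pushes bend to at least shift 4.
bend at shift 4 is achievable: anneal -> shift 1; bend -> shift 4; press -> shift 1; weld -> shift 2; route -> shift 2; mill -> shift 4; tap -> shift 3.

shift 4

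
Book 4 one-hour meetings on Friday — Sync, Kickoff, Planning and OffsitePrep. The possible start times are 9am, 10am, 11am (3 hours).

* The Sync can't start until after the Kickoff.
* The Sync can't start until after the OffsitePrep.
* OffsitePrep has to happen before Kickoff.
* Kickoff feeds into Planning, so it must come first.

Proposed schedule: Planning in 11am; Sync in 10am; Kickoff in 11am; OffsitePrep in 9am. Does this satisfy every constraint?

Invalid. The Sync can't start until after the Kickoff.

OffsitePrep has to happen before Kickoff — holds.
The Sync can't start until after the Kickoff — violated.
Kickoff feeds into Planning, so it must come first — violated.
The Sync can't start until after the OffsitePrep — holds.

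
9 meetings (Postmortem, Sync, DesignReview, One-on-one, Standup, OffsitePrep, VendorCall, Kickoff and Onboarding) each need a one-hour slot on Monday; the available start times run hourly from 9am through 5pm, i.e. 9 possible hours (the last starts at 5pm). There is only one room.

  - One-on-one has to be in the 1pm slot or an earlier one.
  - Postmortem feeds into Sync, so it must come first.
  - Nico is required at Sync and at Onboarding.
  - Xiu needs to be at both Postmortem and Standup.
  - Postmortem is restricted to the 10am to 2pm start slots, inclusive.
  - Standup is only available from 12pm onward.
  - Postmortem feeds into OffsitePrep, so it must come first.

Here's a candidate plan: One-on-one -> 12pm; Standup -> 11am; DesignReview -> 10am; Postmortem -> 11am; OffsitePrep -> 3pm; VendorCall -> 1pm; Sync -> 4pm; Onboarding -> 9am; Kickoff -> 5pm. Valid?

One-on-one has to be in the 1pm slot or an earlier one — holds.
There is only one room — violated.
Postmortem feeds into Sync, so it must come first — holds.
Nico is required at Sync and at Onboarding — holds.
Postmortem is restricted to the 10am to 2pm start slots, inclusive — holds.
Xiu needs to be at both Postmortem and Standup — violated.
Standup is only available from 12pm onward — violated.
Postmortem feeds into OffsitePrep, so it must come first — holds.

No. Xiu needs to be at both Postmortem and Standup is not satisfied.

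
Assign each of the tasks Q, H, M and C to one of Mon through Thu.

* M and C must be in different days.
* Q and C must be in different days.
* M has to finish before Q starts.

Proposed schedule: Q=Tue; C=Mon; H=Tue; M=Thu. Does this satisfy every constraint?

Invalid. M has to finish before Q starts.

Q and C must be in different days — holds.
M has to finish before Q starts — violated.
M and C must be in different days — holds.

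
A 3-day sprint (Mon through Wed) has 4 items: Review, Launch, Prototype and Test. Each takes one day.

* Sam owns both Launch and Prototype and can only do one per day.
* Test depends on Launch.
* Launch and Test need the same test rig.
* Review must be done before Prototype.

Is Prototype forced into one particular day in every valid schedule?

Prototype can be Tue (e.g. Launch=Mon, Test=Tue, Prototype=Tue, Review=Mon) or Wed (e.g. Launch in Mon; Test in Tue; Prototype in Wed; Review in Mon).

No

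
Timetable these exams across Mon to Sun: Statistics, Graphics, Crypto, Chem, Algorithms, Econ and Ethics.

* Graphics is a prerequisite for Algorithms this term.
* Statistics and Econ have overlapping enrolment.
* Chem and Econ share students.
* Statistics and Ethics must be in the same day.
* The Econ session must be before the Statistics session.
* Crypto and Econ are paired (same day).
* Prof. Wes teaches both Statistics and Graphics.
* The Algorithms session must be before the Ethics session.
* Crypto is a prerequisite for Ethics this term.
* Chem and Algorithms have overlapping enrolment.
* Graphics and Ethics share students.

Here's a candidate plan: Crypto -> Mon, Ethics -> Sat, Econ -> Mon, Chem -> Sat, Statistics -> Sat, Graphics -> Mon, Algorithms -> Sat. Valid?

Statistics and Econ have overlapping enrolment — holds.
The Econ session must be before the Statistics session — holds.
Chem and Econ share students — holds.
The Algorithms session must be before the Ethics session — violated.
Graphics and Ethics share students — holds.
Crypto is a prerequisite for Ethics this term — holds.
Crypto and Econ are paired (same day) — holds.
Graphics is a prerequisite for Algorithms this term — holds.
Statistics and Ethics must be in the same day — holds.
Prof. Wes teaches both Statistics and Graphics — holds.
Chem and Algorithms have overlapping enrolment — violated.

Invalid. Chem and Algorithms have overlapping enrolment.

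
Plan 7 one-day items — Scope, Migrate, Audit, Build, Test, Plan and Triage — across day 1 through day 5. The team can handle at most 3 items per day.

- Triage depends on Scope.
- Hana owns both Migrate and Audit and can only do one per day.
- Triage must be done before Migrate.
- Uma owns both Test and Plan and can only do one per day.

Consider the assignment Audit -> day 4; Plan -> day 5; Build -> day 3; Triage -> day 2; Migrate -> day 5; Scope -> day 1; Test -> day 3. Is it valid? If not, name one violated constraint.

Valid

Uma owns both Test and Plan and can only do one per day — holds.
Triage must be done before Migrate — holds.
Triage depends on Scope — holds.
Hana owns both Migrate and Audit and can only do one per day — holds.
The team can handle at most 3 items per day — holds.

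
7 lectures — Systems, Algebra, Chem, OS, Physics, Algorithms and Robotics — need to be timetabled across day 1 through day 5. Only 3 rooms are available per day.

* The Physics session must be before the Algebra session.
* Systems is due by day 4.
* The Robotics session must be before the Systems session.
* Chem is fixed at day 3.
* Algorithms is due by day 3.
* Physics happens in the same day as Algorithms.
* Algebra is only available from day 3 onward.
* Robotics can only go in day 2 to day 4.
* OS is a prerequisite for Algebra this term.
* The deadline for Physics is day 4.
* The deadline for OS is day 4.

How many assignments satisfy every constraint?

53

Splitting on Systems: it can be day 3 (15), day 4 (38). Listing each branch's schedules as (Algebra, Chem, OS, Physics, Algorithms, Robotics) by day number:
Systems=day 3: (3,3,1,1,1,2) (3,3,1,2,2,2) (3,3,2,1,1,2) (4,3,1,1,1,2) (4,3,1,2,2,2) (4,3,2,1,1,2) (4,3,3,1,1,2) (4,3,3,2,2,2) (5,3,1,1,1,2) (5,3,1,2,2,2) (5,3,2,1,1,2) (5,3,3,1,1,2) (5,3,3,2,2,2) (5,3,4,1,1,2) (5,3,4,2,2,2) — 15.
Systems=day 4: (3,3,1,1,1,2) (3,3,1,1,1,3) (3,3,1,2,2,2) (3,3,1,2,2,3) (3,3,2,1,1,2) (3,3,2,1,1,3) (3,3,2,2,2,3) (4,3,1,1,1,2) (4,3,1,1,1,3) (4,3,1,2,2,2) (4,3,1,2,2,3) (4,3,1,3,3,2) (4,3,2,1,1,2) (4,3,2,1,1,3) (4,3,2,2,2,3) (4,3,2,3,3,2) (4,3,3,1,1,2) (4,3,3,1,1,3) (4,3,3,2,2,2) (4,3,3,2,2,3) (5,3,1,1,1,2) (5,3,1,1,1,3) (5,3,1,2,2,2) (5,3,1,2,2,3) (5,3,1,3,3,2) (5,3,2,1,1,2) (5,3,2,1,1,3) (5,3,2,2,2,3) (5,3,2,3,3,2) (5,3,3,1,1,2) (5,3,3,1,1,3) (5,3,3,2,2,2) (5,3,3,2,2,3) (5,3,4,1,1,2) (5,3,4,1,1,3) (5,3,4,2,2,2) (5,3,4,2,2,3) (5,3,4,3,3,2) — 38.
Summing: 15 + 38 = 53.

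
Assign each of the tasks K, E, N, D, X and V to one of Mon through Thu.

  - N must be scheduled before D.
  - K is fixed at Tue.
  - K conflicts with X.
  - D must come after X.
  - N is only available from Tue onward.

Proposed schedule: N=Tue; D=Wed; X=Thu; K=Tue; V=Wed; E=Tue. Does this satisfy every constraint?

No. D must come after X is not satisfied.

K conflicts with X — holds.
K is fixed at Tue — holds.
N is only available from Tue onward — holds.
D must come after X — violated.
N must be scheduled before D — holds.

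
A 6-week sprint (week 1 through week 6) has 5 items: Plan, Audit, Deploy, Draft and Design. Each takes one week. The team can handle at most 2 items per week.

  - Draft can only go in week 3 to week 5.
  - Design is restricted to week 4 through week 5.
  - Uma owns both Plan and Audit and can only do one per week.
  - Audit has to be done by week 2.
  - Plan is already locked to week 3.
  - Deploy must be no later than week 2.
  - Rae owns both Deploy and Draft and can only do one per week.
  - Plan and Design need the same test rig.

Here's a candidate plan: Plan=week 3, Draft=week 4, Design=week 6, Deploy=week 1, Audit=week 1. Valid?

Plan and Design need the same test rig — holds.
Design is restricted to week 4 through week 5 — violated.
Deploy must be no later than week 2 — holds.
Rae owns both Deploy and Draft and can only do one per week — holds.
Plan is already locked to week 3 — holds.
Draft can only go in week 3 to week 5 — holds.
Uma owns both Plan and Audit and can only do one per week — holds.
The team can handle at most 2 items per week — holds.
Audit has to be done by week 2 — holds.

Invalid. Design is restricted to week 4 through week 5.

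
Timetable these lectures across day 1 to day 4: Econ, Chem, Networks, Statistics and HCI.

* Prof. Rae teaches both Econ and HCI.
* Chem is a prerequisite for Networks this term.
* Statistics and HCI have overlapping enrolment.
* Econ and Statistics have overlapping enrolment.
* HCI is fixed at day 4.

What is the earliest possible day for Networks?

day 2

Precedence pushes Networks to at least day 2.
Networks at day 2 is achievable: Statistics in day 2; Networks in day 2; HCI in day 4; Econ in day 1; Chem in day 1.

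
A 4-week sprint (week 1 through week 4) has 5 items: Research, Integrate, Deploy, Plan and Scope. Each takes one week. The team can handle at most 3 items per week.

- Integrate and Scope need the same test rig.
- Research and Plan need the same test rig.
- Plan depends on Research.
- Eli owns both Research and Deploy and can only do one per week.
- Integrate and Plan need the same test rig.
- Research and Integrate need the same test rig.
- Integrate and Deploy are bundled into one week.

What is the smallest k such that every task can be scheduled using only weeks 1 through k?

The precedence chain requires at least 2 distinct weeks.
With at most 3 per week and 5 tasks, at least 2 weeks are needed.
Could 2 weeks be enough, i.e. nothing placed later than week 2? No: Plan must come after Research (at week 1 or later) → {week 2}; Research must come before Plan (at week 2 or earlier) → {week 1}; Integrate can't share with Plan (week 2) → {week 1}; Integrate can't share with Research (week 1) → nothing is left.
So 2 weeks is not enough.
3 works (last occupied week: week 3): for example Integrate -> week 3; Plan -> week 2; Scope -> week 1; Deploy -> week 3; Research -> week 1.

3 weeks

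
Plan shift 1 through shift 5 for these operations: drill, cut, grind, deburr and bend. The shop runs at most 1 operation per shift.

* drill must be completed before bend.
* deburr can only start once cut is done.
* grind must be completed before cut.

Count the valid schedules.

10

Splitting on drill: it can be shift 1 (4), shift 2 (3), shift 3 (2), shift 4 (1). Listing each branch's schedules as (cut, grind, deburr, bend) by shift number:
drill=shift 1: (3,2,4,5) (3,2,5,4) (4,2,5,3) (4,3,5,2) — 4.
drill=shift 2: (3,1,4,5) (3,1,5,4) (4,1,5,3) — 3.
drill=shift 3: (2,1,4,5) (2,1,5,4) — 2.
drill=shift 4: (2,1,3,5) — 1.
Summing: 4 + 3 + 2 + 1 = 10.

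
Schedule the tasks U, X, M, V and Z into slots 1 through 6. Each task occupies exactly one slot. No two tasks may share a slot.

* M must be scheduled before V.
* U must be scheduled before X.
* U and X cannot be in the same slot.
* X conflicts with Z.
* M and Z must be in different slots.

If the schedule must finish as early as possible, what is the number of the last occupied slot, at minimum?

The precedence chain requires at least 2 distinct slots.
With at most 1 per slot and 5 tasks, at least 5 slots are needed.
5 works (last occupied slot: 5): for example Z -> 5; M -> 3; X -> 2; V -> 4; U -> 1.

slot 5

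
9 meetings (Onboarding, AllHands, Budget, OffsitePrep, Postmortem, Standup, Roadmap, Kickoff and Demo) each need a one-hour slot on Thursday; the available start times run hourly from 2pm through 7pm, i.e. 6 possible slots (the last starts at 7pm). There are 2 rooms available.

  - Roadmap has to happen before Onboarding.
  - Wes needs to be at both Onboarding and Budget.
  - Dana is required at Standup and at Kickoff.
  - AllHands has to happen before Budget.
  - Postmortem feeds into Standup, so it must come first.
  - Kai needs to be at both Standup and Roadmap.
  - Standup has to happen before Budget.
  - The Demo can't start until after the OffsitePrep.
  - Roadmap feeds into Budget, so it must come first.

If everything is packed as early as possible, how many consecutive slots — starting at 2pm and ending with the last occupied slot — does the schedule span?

5 slots

The precedence chain requires at least 3 distinct slots.
With at most 2 per slot and 9 meetings, at least 5 slots are needed.
5 works (last occupied slot: 6pm): for example Demo in 5pm, Onboarding in 5pm, Budget in 4pm, Roadmap in 2pm, Standup in 3pm, Postmortem in 2pm, Kickoff in 6pm, AllHands in 3pm, OffsitePrep in 4pm.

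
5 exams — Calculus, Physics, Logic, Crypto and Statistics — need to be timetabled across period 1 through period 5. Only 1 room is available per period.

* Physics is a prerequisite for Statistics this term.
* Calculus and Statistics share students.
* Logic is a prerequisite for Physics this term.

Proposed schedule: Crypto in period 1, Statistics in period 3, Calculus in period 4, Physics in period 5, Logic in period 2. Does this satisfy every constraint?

No. Physics is a prerequisite for Statistics this term is not satisfied.

Only 1 room is available per period — holds.
Physics is a prerequisite for Statistics this term — violated.
Logic is a prerequisite for Physics this term — holds.
Calculus and Statistics share students — holds.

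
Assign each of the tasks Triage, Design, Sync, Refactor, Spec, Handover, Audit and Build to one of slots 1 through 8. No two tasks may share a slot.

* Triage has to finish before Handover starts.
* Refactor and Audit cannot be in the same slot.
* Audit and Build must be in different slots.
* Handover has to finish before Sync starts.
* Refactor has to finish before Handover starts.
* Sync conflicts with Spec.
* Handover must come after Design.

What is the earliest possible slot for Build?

1

Build at 1 is achievable: Build -> 1; Refactor -> 4; Triage -> 2; Spec -> 7; Handover -> 5; Design -> 3; Audit -> 8; Sync -> 6.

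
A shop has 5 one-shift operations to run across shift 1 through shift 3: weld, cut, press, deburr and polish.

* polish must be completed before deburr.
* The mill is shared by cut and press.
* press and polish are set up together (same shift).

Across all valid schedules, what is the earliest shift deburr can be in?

shift 2

Precedence pushes deburr to at least shift 2.
deburr at shift 2 is achievable: press -> shift 1, deburr -> shift 2, cut -> shift 2, weld -> shift 1, polish -> shift 1.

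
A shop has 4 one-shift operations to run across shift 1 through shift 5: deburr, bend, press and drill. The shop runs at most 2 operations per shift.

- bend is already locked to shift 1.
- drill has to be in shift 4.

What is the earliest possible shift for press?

shift 1

press at shift 1 is achievable: deburr -> shift 2; bend -> shift 1; press -> shift 1; drill -> shift 4.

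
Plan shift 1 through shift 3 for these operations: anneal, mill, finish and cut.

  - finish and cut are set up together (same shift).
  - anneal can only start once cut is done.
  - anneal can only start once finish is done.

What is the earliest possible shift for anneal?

Precedence pushes anneal to at least shift 2.
anneal at shift 2 is achievable: cut in shift 1, mill in shift 1, anneal in shift 2, finish in shift 1.

shift 2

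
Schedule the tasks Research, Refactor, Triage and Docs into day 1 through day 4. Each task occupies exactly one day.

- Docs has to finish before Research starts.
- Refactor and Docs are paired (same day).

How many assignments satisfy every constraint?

Splitting on Research: it can be day 2 (4), day 3 (8), day 4 (12). Listing each branch's schedules as (Refactor, Triage, Docs) by day number:
Research=day 2: (1,1,1) (1,2,1) (1,3,1) (1,4,1) — 4.
Research=day 3: (1,1,1) (1,2,1) (1,3,1) (1,4,1) (2,1,2) (2,2,2) (2,3,2) (2,4,2) — 8.
Research=day 4: (1,1,1) (1,2,1) (1,3,1) (1,4,1) (2,1,2) (2,2,2) (2,3,2) (2,4,2) (3,1,3) (3,2,3) (3,3,3) (3,4,3) — 12.
Summing: 4 + 8 + 12 = 24.

24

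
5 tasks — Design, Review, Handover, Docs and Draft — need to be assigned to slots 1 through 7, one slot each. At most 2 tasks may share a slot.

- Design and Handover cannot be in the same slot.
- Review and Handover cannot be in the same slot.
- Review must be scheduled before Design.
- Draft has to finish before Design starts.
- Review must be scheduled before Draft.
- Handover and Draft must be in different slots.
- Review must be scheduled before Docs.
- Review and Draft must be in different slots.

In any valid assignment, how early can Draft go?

Precedence pushes Draft to at least 2; downstream work caps Draft at 6.
Draft at 2 is achievable: Handover=4, Docs=2, Draft=2, Design=3, Review=1.

2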